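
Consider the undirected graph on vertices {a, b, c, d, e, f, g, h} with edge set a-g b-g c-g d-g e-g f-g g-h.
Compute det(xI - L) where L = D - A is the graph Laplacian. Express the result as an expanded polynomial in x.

x^8 - 14x^7 + 63x^6 - 140x^5 + 175x^4 - 126x^3 + 49x^2 - 8x

With the vertex order [a, b, c, d, e, f, g, h], the degrees are [1, 1, 1, 1, 1, 1, 7, 1], giving D = diag(1, 1, 1, 1, 1, 1, 7, 1) and L = D - A. L has integer entries, so p(x) = det(xI - L) has integer coefficients. Expanding the determinant yields x^8 - 14x^7 + 63x^6 - 140x^5 + 175x^4 - 126x^3 + 49x^2 - 8x. The coefficient of x^7 equals -trace(L) = -14, matching the sum of degrees.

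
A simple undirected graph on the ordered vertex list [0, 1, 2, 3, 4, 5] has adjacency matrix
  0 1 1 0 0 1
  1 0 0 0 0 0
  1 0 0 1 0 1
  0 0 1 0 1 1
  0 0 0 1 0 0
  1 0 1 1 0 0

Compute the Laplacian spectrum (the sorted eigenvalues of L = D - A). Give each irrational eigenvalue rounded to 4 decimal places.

With the vertex order [0, 1, 2, 3, 4, 5], the degrees are [3, 1, 3, 3, 1, 3], giving D = diag(3, 1, 3, 3, 1, 3) and L = D - A. The multiplicity of 0 as a Laplacian eigenvalue equals the number of connected components.

[0, 0.5858, 1.2679, 3.4142, 4, 4.7321]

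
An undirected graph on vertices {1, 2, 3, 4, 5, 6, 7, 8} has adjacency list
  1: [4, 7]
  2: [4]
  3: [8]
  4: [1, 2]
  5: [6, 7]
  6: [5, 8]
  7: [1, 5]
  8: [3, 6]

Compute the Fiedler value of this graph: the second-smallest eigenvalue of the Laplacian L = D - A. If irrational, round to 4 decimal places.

0.1522

Reading degrees in the order [1, 2, 3, 4, 5, 6, 7, 8] gives [2, 1, 1, 2, 2, 2, 2, 2]; set D = diag(2, 1, 1, 2, 2, 2, 2, 2) and form L = D - A. The sorted Laplacian eigenvalues are [0, 0.1522, 0.5858, 1.2346, 2, 2.7654, 3.4142, 3.8478]; the algebraic connectivity is the second entry, 0.1522. By the matrix-tree theorem the graph has (1/8) * product of the nonzero eigenvalues = 1 spanning tree.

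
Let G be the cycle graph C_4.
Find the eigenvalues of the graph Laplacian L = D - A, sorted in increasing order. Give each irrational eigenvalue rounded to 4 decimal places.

The graph has 4 vertices and degree multiset [2, 2, 2, 2]; D is the diagonal matrix of degrees and L = D - A. L is symmetric positive semidefinite, so every eigenvalue is real and nonnegative. The eigenvalues sum to 8, which equals trace(L) = 2|E|. The largest eigenvalue, 4, is at most the vertex count 4.

[0, 2, 2, 4]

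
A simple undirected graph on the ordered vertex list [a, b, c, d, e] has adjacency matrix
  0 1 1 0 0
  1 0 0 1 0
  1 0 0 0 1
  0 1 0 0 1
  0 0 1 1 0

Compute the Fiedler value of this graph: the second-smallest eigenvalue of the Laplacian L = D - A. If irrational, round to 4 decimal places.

1.3820

Reading degrees in the order [a, b, c, d, e] gives [2, 2, 2, 2, 2]; set D = diag(2, 2, 2, 2, 2) and form L = D - A. The smallest Laplacian eigenvalue is always 0. The next one, lambda_2 = 1.3820, measures how hard the graph is to disconnect: larger values mean better connectivity. The eigenvalues sum to 10, which equals trace(L) = 2|E|.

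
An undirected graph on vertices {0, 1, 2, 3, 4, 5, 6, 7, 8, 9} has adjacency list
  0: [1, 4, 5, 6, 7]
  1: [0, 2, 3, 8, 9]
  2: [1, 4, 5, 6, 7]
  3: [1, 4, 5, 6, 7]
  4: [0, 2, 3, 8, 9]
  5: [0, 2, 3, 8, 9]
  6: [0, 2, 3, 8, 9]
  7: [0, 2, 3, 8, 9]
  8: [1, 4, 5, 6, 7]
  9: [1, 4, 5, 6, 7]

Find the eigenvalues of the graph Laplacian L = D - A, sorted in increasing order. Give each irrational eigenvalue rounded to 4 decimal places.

[0, 5, 5, 5, 5, 5, 5, 5, 5, 10]

Each diagonal entry of L is the vertex degree and each off-diagonal entry is -1 where an edge is present, 0 otherwise; in the order [0, 1, 2, 3, 4, 5, 6, 7, 8, 9] the diagonal is [5, 5, 5, 5, 5, 5, 5, 5, 5, 5]. The multiplicity of 0 as a Laplacian eigenvalue equals the number of connected components. The single zero eigenvalue shows the graph is connected.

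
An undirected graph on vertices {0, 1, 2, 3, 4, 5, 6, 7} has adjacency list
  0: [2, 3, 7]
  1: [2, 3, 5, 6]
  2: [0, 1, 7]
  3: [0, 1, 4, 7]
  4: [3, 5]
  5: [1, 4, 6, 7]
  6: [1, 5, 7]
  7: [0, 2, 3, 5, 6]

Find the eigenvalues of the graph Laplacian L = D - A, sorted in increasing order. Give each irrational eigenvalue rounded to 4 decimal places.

[0, 1.6180, 2.0829, 3.4809, 4, 4.7588, 5.1445, 6.9148]

Reading degrees in the order [0, 1, 2, 3, 4, 5, 6, 7] gives [3, 4, 3, 4, 2, 4, 3, 5]; set D = diag(3, 4, 3, 4, 2, 4, 3, 5) and form L = D - A. Diagonalising L (or applying a numerical eigensolver to the 8x8 matrix) gives the spectrum above. By the matrix-tree theorem the graph has (1/8) * product of the nonzero eigenvalues = 993 spanning trees.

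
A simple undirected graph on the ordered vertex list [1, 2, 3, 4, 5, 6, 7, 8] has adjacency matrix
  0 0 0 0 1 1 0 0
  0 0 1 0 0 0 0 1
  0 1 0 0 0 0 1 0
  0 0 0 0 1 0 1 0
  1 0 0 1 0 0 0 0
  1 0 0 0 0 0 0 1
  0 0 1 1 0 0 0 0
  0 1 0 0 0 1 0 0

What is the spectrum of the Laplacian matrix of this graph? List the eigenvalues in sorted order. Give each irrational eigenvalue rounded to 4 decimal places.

[0, 0.5858, 0.5858, 2, 2, 3.4142, 3.4142, 4]

With the vertex order [1, 2, 3, 4, 5, 6, 7, 8], the degrees are [2, 2, 2, 2, 2, 2, 2, 2], giving D = diag(2, 2, 2, 2, 2, 2, 2, 2) and L = D - A. The multiplicity of 0 as a Laplacian eigenvalue equals the number of connected components. The single zero eigenvalue shows the graph is connected.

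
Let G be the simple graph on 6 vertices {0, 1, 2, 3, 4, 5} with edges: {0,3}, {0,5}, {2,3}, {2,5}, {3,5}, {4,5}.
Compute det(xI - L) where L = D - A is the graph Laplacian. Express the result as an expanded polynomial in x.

With the vertex order [0, 1, 2, 3, 4, 5], the degrees are [2, 0, 2, 3, 1, 4], giving D = diag(2, 0, 2, 3, 1, 4) and L = D - A. The eigenvalues of L are [0, 0, 1, 2, 4, 5]; the characteristic polynomial is the product of (x - lambda_i), which multiplies out to x^6 - 12x^5 + 49x^4 - 78x^3 + 40x^2. The coefficient of x^5 equals -trace(L) = -12, matching the sum of degrees. The largest eigenvalue, 5, is at most the vertex count 6. There are 2 zeros in the spectrum, matching the 2 components.

x^6 - 12x^5 + 49x^4 - 78x^3 + 40x^2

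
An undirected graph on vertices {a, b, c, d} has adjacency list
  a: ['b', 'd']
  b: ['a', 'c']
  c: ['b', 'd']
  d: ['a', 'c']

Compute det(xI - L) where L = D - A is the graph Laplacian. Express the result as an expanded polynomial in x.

With the vertex order [a, b, c, d], the degrees are [2, 2, 2, 2], giving D = diag(2, 2, 2, 2) and L = D - A. The eigenvalues of L are [0, 2, 2, 4]; the characteristic polynomial is the product of (x - lambda_i), which multiplies out to x^4 - 8x^3 + 20x^2 - 16x. The coefficient of x^3 equals -trace(L) = -8, matching the sum of degrees. There is one zero in the spectrum, matching the 1 component. The largest eigenvalue, 4, is at most the vertex count 4.

x^4 - 8x^3 + 20x^2 - 16x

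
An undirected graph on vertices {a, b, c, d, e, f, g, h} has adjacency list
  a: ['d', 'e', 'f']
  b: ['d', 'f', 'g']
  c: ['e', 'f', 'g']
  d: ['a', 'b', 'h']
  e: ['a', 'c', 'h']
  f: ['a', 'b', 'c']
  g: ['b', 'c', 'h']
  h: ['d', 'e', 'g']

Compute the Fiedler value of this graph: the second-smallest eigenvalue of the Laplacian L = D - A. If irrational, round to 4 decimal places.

2

Each diagonal entry of L is the vertex degree and each off-diagonal entry is -1 where an edge is present, 0 otherwise; in the order [a, b, c, d, e, f, g, h] the diagonal is [3, 3, 3, 3, 3, 3, 3, 3]. Computing the eigenvalues of L and sorting gives [0, 2, 2, 2, 4, 4, 4, 6]. The Fiedler value lambda_2 = 2 is strictly positive, so the graph is connected. The largest eigenvalue, 6, is at most the vertex count 8. The eigenvalues sum to 24, which equals trace(L) = 2|E|.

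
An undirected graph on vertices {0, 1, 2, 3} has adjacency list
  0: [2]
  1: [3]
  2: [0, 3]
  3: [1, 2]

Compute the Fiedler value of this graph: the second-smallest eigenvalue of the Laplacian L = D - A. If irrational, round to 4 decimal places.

With the vertex order [0, 1, 2, 3], the degrees are [1, 1, 2, 2], giving D = diag(1, 1, 2, 2) and L = D - A. Computing the eigenvalues of L and sorting gives [0, 0.5858, 2, 3.4142]. The Fiedler value lambda_2 = 0.5858 is strictly positive, so the graph is connected. By the matrix-tree theorem the graph has (1/4) * product of the nonzero eigenvalues = 1 spanning tree.

0.5858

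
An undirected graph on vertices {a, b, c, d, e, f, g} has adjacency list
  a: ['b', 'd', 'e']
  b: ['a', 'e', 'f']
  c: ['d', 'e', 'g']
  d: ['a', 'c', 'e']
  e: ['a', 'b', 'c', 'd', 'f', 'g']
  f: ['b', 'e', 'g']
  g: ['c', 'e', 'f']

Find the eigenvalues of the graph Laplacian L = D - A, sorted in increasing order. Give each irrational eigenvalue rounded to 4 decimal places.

Reading degrees in the order [a, b, c, d, e, f, g] gives [3, 3, 3, 3, 6, 3, 3]; set D = diag(3, 3, 3, 3, 6, 3, 3) and form L = D - A. L is symmetric positive semidefinite, so every eigenvalue is real and nonnegative. The largest eigenvalue, 7, is at most the vertex count 7. There is one zero in the spectrum, matching the 1 component.

[0, 2, 2, 4, 4, 5, 7]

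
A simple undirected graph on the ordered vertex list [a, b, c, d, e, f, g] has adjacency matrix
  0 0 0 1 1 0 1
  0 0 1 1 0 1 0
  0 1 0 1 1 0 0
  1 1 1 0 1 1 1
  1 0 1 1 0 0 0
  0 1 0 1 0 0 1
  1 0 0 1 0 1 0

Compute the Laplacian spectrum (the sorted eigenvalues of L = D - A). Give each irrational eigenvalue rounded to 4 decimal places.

[0, 2, 2, 4, 4, 5, 7]

Reading degrees in the order [a, b, c, d, e, f, g] gives [3, 3, 3, 6, 3, 3, 3]; set D = diag(3, 3, 3, 6, 3, 3, 3) and form L = D - A. The multiplicity of 0 as a Laplacian eigenvalue equals the number of connected components. The single zero eigenvalue shows the graph is connected. There is one zero in the spectrum, matching the 1 component.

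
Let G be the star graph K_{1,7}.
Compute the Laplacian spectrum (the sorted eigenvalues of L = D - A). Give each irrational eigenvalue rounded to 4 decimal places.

[0, 1, 1, 1, 1, 1, 1, 8]

The graph has 8 vertices and degree multiset [7, 1, 1, 1, 1, 1, 1, 1]; D is the diagonal matrix of degrees and L = D - A. Diagonalising L (or applying a numerical eigensolver to the 8x8 matrix) gives the spectrum above. The single zero eigenvalue shows the graph is connected. There is one zero in the spectrum, matching the 1 component.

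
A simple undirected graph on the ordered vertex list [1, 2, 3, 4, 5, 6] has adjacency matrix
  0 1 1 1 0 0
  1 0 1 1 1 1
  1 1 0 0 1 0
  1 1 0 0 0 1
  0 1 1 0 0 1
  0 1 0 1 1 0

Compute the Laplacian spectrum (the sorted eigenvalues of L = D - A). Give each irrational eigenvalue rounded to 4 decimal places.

[0, 2.3820, 2.3820, 4.6180, 4.6180, 6]

Each diagonal entry of L is the vertex degree and each off-diagonal entry is -1 where an edge is present, 0 otherwise; in the order [1, 2, 3, 4, 5, 6] the diagonal is [3, 5, 3, 3, 3, 3]. L is symmetric positive semidefinite, so every eigenvalue is real and nonnegative. The single zero eigenvalue shows the graph is connected. By the matrix-tree theorem the graph has (1/6) * product of the nonzero eigenvalues = 121 spanning trees.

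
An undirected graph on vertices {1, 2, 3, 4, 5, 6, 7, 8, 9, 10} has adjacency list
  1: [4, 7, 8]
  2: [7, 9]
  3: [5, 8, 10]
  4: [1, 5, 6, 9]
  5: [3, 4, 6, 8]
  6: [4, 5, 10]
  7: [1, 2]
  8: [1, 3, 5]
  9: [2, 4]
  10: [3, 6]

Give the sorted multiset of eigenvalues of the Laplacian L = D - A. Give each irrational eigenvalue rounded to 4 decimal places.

Reading degrees in the order [1, 2, 3, 4, 5, 6, 7, 8, 9, 10] gives [3, 2, 3, 4, 4, 3, 2, 3, 2, 2]; set D = diag(3, 2, 3, 4, 4, 3, 2, 3, 2, 2) and form L = D - A. The multiplicity of 0 as a Laplacian eigenvalue equals the number of connected components. The single zero eigenvalue shows the graph is connected. There is one zero in the spectrum, matching the 1 component. By the matrix-tree theorem the graph has (1/10) * product of the nonzero eigenvalues = 450 spanning trees.

[0, 0.5317, 1.4431, 1.8099, 2.2754, 3, 3.6744, 4.3701, 5.1105, 5.7849]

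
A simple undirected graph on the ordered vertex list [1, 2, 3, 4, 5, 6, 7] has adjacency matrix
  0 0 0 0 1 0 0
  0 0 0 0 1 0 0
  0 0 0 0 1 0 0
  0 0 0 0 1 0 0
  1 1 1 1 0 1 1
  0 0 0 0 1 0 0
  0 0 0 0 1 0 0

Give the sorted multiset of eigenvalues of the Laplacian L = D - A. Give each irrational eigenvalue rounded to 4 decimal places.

[0, 1, 1, 1, 1, 1, 7]

With the vertex order [1, 2, 3, 4, 5, 6, 7], the degrees are [1, 1, 1, 1, 6, 1, 1], giving D = diag(1, 1, 1, 1, 6, 1, 1) and L = D - A. L is symmetric positive semidefinite, so every eigenvalue is real and nonnegative. The largest eigenvalue, 7, is at most the vertex count 7. The eigenvalues sum to 12, which equals trace(L) = 2|E|.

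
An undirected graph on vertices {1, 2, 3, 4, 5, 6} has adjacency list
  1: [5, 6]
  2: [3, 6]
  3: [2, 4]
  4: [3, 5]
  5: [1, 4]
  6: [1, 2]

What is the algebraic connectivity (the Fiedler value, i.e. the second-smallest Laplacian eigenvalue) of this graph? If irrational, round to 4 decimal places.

Each diagonal entry of L is the vertex degree and each off-diagonal entry is -1 where an edge is present, 0 otherwise; in the order [1, 2, 3, 4, 5, 6] the diagonal is [2, 2, 2, 2, 2, 2]. The smallest Laplacian eigenvalue is always 0. The next one, lambda_2 = 1, measures how hard the graph is to disconnect: larger values mean better connectivity. By the matrix-tree theorem the graph has (1/6) * product of the nonzero eigenvalues = 6 spanning trees. The eigenvalues sum to 12, which equals trace(L) = 2|E|.

1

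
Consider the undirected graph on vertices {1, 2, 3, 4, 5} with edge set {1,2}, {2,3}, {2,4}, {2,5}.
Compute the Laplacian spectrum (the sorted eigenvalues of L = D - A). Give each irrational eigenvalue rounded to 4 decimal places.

Each diagonal entry of L is the vertex degree and each off-diagonal entry is -1 where an edge is present, 0 otherwise; in the order [1, 2, 3, 4, 5] the diagonal is [1, 4, 1, 1, 1]. The multiplicity of 0 as a Laplacian eigenvalue equals the number of connected components. The single zero eigenvalue shows the graph is connected.

[0, 1, 1, 1, 5]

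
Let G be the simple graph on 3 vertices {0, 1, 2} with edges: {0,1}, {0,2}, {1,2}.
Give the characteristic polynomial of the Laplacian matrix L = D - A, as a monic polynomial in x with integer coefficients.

Each diagonal entry of L is the vertex degree and each off-diagonal entry is -1 where an edge is present, 0 otherwise; in the order [0, 1, 2] the diagonal is [2, 2, 2]. L has integer entries, so p(x) = det(xI - L) has integer coefficients. Expanding the determinant yields x^3 - 6x^2 + 9x. The coefficient of x^2 equals -trace(L) = -6, matching the sum of degrees. There is one zero in the spectrum, matching the 1 component. By the matrix-tree theorem the graph has (1/3) * product of the nonzero eigenvalues = 3 spanning trees.

x^3 - 6x^2 + 9x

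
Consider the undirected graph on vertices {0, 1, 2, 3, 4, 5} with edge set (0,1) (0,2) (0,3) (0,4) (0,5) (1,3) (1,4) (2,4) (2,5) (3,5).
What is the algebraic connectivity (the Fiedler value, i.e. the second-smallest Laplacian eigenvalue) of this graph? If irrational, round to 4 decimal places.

Reading degrees in the order [0, 1, 2, 3, 4, 5] gives [5, 3, 3, 3, 3, 3]; set D = diag(5, 3, 3, 3, 3, 3) and form L = D - A. The smallest Laplacian eigenvalue is always 0. The next one, lambda_2 = 2.3820, measures how hard the graph is to disconnect: larger values mean better connectivity.

2.3820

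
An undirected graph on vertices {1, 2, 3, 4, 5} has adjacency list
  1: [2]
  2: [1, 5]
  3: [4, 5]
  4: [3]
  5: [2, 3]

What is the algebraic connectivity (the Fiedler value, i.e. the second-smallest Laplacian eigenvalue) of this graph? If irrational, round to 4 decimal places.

Each diagonal entry of L is the vertex degree and each off-diagonal entry is -1 where an edge is present, 0 otherwise; in the order [1, 2, 3, 4, 5] the diagonal is [1, 2, 2, 1, 2]. The sorted Laplacian eigenvalues are [0, 0.3820, 1.3820, 2.6180, 3.6180]; the algebraic connectivity is the second entry, 0.3820. By the matrix-tree theorem the graph has (1/5) * product of the nonzero eigenvalues = 1 spanning tree.

0.3820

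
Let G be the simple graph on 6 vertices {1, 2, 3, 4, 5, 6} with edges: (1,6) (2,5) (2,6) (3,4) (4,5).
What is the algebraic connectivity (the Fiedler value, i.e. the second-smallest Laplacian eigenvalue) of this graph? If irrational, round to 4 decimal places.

Each diagonal entry of L is the vertex degree and each off-diagonal entry is -1 where an edge is present, 0 otherwise; in the order [1, 2, 3, 4, 5, 6] the diagonal is [1, 2, 1, 2, 2, 2]. The sorted Laplacian eigenvalues are [0, 0.2679, 1, 2, 3, 3.7321]; the algebraic connectivity is the second entry, 0.2679.

0.2679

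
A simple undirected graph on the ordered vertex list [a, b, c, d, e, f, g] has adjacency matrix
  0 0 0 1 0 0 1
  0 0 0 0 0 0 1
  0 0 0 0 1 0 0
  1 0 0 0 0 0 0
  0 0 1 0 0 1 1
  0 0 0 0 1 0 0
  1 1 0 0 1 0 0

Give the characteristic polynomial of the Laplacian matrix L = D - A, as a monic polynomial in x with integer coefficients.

Each diagonal entry of L is the vertex degree and each off-diagonal entry is -1 where an edge is present, 0 otherwise; in the order [a, b, c, d, e, f, g] the diagonal is [2, 1, 1, 1, 3, 1, 3]. L has integer entries, so p(x) = det(xI - L) has integer coefficients. Expanding the determinant yields x^7 - 12x^6 + 53x^5 - 108x^4 + 105x^3 - 46x^2 + 7x. The constant term is 0 because L is singular (the all-ones vector lies in its kernel). There is one zero in the spectrum, matching the 1 component. By the matrix-tree theorem the graph has (1/7) * product of the nonzero eigenvalues = 1 spanning tree.

x^7 - 12x^6 + 53x^5 - 108x^4 + 105x^3 - 46x^2 + 7x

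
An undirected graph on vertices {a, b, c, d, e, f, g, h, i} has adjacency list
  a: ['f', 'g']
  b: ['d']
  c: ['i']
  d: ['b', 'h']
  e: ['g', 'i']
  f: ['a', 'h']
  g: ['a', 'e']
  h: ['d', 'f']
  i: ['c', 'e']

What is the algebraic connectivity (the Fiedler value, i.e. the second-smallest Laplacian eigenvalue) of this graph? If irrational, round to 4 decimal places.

Reading degrees in the order [a, b, c, d, e, f, g, h, i] gives [2, 1, 1, 2, 2, 2, 2, 2, 2]; set D = diag(2, 1, 1, 2, 2, 2, 2, 2, 2) and form L = D - A. The sorted Laplacian eigenvalues are [0, 0.1206, 0.4679, 1, 1.6527, 2.3473, 3, 3.5321, 3.8794]; the algebraic connectivity is the second entry, 0.1206. The largest eigenvalue, 3.8794, is at most the vertex count 9. By the matrix-tree theorem the graph has (1/9) * product of the nonzero eigenvalues = 1 spanning tree.

0.1206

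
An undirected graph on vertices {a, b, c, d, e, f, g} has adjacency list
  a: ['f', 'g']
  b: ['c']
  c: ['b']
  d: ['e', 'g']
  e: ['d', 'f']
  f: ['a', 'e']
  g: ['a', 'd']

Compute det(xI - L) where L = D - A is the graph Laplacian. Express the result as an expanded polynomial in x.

With the vertex order [a, b, c, d, e, f, g], the degrees are [2, 1, 1, 2, 2, 2, 2], giving D = diag(2, 1, 1, 2, 2, 2, 2) and L = D - A. L has integer entries, so p(x) = det(xI - L) has integer coefficients. Expanding the determinant yields x^7 - 12x^6 + 55x^5 - 120x^4 + 125x^3 - 50x^2. The coefficient of x^6 equals -trace(L) = -12, matching the sum of degrees. There are 2 zeros in the spectrum, matching the 2 components.

x^7 - 12x^6 + 55x^5 - 120x^4 + 125x^3 - 50x^2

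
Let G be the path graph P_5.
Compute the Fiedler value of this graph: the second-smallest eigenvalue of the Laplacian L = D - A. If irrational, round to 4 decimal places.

The graph has 5 vertices and degree multiset [2, 2, 2, 1, 1]; D is the diagonal matrix of degrees and L = D - A. The smallest Laplacian eigenvalue is always 0. The next one, lambda_2 = 0.3820, measures how hard the graph is to disconnect: larger values mean better connectivity.

0.3820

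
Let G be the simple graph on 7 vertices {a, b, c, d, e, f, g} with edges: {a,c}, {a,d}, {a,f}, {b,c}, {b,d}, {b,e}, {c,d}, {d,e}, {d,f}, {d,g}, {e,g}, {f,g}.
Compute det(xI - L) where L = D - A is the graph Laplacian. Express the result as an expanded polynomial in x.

x^7 - 24x^6 + 231x^5 - 1140x^4 + 3036x^3 - 4128x^2 + 2240x

With the vertex order [a, b, c, d, e, f, g], the degrees are [3, 3, 3, 6, 3, 3, 3], giving D = diag(3, 3, 3, 6, 3, 3, 3) and L = D - A. The eigenvalues of L are [0, 2, 2, 4, 4, 5, 7]; the characteristic polynomial is the product of (x - lambda_i), which multiplies out to x^7 - 24x^6 + 231x^5 - 1140x^4 + 3036x^3 - 4128x^2 + 2240x. The coefficient of x^6 equals -trace(L) = -24, matching the sum of degrees. There is one zero in the spectrum, matching the 1 component. By the matrix-tree theorem the graph has (1/7) * product of the nonzero eigenvalues = 320 spanning trees.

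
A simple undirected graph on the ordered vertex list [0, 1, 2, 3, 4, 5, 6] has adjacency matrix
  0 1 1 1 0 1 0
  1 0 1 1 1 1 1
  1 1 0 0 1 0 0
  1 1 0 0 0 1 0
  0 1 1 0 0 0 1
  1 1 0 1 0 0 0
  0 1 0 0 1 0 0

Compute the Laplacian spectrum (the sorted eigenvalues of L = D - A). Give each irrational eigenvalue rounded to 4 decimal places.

Reading degrees in the order [0, 1, 2, 3, 4, 5, 6] gives [4, 6, 3, 3, 3, 3, 2]; set D = diag(4, 6, 3, 3, 3, 3, 2) and form L = D - A. L is symmetric positive semidefinite, so every eigenvalue is real and nonnegative. The single zero eigenvalue shows the graph is connected. The largest eigenvalue, 7, is at most the vertex count 7. The eigenvalues sum to 24, which equals trace(L) = 2|E|.

[0, 1.3249, 2.4608, 4, 4, 5.2143, 7]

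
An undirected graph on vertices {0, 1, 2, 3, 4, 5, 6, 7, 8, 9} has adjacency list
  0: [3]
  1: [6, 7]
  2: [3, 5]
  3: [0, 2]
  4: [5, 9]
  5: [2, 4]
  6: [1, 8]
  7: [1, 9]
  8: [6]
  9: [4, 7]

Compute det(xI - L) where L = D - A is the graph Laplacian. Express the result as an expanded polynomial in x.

x^10 - 18x^9 + 136x^8 - 560x^7 + 1365x^6 - 2002x^5 + 1716x^4 - 792x^3 + 165x^2 - 10x

Reading degrees in the order [0, 1, 2, 3, 4, 5, 6, 7, 8, 9] gives [1, 2, 2, 2, 2, 2, 2, 2, 1, 2]; set D = diag(1, 2, 2, 2, 2, 2, 2, 2, 1, 2) and form L = D - A. L has integer entries, so p(x) = det(xI - L) has integer coefficients. Expanding the determinant yields x^10 - 18x^9 + 136x^8 - 560x^7 + 1365x^6 - 2002x^5 + 1716x^4 - 792x^3 + 165x^2 - 10x. The constant term is 0 because L is singular (the all-ones vector lies in its kernel). There is one zero in the spectrum, matching the 1 component.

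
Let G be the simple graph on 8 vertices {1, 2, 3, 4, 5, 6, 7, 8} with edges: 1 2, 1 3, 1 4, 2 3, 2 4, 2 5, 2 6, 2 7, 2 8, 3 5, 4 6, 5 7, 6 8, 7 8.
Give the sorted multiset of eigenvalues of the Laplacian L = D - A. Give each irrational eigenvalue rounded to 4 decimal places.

[0, 1.7530, 1.7530, 3.4450, 3.4450, 4.8019, 4.8019, 8]

Reading degrees in the order [1, 2, 3, 4, 5, 6, 7, 8] gives [3, 7, 3, 3, 3, 3, 3, 3]; set D = diag(3, 7, 3, 3, 3, 3, 3, 3) and form L = D - A. The multiplicity of 0 as a Laplacian eigenvalue equals the number of connected components. The single zero eigenvalue shows the graph is connected. There is one zero in the spectrum, matching the 1 component. By the matrix-tree theorem the graph has (1/8) * product of the nonzero eigenvalues = 841 spanning trees.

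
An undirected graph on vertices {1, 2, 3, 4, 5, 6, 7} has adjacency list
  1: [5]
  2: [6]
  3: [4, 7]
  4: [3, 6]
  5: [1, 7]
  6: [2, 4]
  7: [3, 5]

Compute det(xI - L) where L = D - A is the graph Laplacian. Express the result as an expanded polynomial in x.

x^7 - 12x^6 + 55x^5 - 120x^4 + 126x^3 - 56x^2 + 7x

With the vertex order [1, 2, 3, 4, 5, 6, 7], the degrees are [1, 1, 2, 2, 2, 2, 2], giving D = diag(1, 1, 2, 2, 2, 2, 2) and L = D - A. L has integer entries, so p(x) = det(xI - L) has integer coefficients. Expanding the determinant yields x^7 - 12x^6 + 55x^5 - 120x^4 + 126x^3 - 56x^2 + 7x. The coefficient of x^6 equals -trace(L) = -12, matching the sum of degrees. By the matrix-tree theorem the graph has (1/7) * product of the nonzero eigenvalues = 1 spanning tree. The largest eigenvalue, 3.8019, is at most the vertex count 7.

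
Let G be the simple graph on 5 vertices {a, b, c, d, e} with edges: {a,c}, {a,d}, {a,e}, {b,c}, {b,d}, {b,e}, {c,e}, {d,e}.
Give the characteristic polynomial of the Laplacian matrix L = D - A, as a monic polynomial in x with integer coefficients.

x^5 - 16x^4 + 94x^3 - 240x^2 + 225x

With the vertex order [a, b, c, d, e], the degrees are [3, 3, 3, 3, 4], giving D = diag(3, 3, 3, 3, 4) and L = D - A. Computing det(xI - L) by cofactor expansion (or equivalently via sum-over-permutations) gives x^5 - 16x^4 + 94x^3 - 240x^2 + 225x. The coefficient of x^4 equals -trace(L) = -16, matching the sum of degrees.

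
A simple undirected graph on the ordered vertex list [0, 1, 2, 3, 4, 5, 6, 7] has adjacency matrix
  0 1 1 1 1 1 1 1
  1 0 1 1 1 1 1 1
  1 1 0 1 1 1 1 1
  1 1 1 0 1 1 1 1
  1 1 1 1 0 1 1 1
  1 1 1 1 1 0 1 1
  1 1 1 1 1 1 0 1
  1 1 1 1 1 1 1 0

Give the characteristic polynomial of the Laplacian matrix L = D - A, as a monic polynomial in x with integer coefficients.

x^8 - 56x^7 + 1344x^6 - 17920x^5 + 143360x^4 - 688128x^3 + 1835008x^2 - 2097152x

Each diagonal entry of L is the vertex degree and each off-diagonal entry is -1 where an edge is present, 0 otherwise; in the order [0, 1, 2, 3, 4, 5, 6, 7] the diagonal is [7, 7, 7, 7, 7, 7, 7, 7]. L has integer entries, so p(x) = det(xI - L) has integer coefficients. Expanding the determinant yields x^8 - 56x^7 + 1344x^6 - 17920x^5 + 143360x^4 - 688128x^3 + 1835008x^2 - 2097152x. The coefficient of x^7 equals -trace(L) = -56, matching the sum of degrees. By the matrix-tree theorem the graph has (1/8) * product of the nonzero eigenvalues = 262144 spanning trees. The eigenvalues sum to 56, which equals trace(L) = 2|E|.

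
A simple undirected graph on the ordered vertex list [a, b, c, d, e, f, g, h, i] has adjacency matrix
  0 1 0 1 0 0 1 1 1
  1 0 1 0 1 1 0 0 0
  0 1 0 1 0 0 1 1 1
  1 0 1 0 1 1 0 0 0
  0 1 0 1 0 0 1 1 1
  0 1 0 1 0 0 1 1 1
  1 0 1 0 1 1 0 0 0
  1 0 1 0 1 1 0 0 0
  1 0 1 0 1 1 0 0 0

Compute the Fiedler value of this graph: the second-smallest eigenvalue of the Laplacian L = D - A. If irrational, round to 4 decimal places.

With the vertex order [a, b, c, d, e, f, g, h, i], the degrees are [5, 4, 5, 4, 5, 5, 4, 4, 4], giving D = diag(5, 4, 5, 4, 5, 5, 4, 4, 4) and L = D - A. The smallest Laplacian eigenvalue is always 0. The next one, lambda_2 = 4, measures how hard the graph is to disconnect: larger values mean better connectivity. There is one zero in the spectrum, matching the 1 component.

4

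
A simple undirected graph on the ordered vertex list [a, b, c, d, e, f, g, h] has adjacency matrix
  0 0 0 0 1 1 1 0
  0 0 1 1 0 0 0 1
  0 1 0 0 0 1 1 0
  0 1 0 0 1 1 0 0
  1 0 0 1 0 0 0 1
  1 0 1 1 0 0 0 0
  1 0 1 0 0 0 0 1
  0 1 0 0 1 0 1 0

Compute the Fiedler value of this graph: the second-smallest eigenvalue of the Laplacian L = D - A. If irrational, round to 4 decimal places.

2

Each diagonal entry of L is the vertex degree and each off-diagonal entry is -1 where an edge is present, 0 otherwise; in the order [a, b, c, d, e, f, g, h] the diagonal is [3, 3, 3, 3, 3, 3, 3, 3]. The smallest Laplacian eigenvalue is always 0. The next one, lambda_2 = 2, measures how hard the graph is to disconnect: larger values mean better connectivity.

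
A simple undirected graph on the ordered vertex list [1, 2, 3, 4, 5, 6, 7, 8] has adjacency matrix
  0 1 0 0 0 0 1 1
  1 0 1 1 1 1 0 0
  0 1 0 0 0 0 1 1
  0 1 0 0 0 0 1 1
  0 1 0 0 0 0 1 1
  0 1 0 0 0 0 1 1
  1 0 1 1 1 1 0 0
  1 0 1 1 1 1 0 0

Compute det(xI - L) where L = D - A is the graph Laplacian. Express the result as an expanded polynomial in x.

Reading degrees in the order [1, 2, 3, 4, 5, 6, 7, 8] gives [3, 5, 3, 3, 3, 3, 5, 5]; set D = diag(3, 5, 3, 3, 3, 3, 5, 5) and form L = D - A. L has integer entries, so p(x) = det(xI - L) has integer coefficients. Expanding the determinant yields x^8 - 30x^7 + 375x^6 - 2540x^5 + 10095x^4 - 23598x^3 + 30105x^2 - 16200x. The constant term is 0 because L is singular (the all-ones vector lies in its kernel).

x^8 - 30x^7 + 375x^6 - 2540x^5 + 10095x^4 - 23598x^3 + 30105x^2 - 16200x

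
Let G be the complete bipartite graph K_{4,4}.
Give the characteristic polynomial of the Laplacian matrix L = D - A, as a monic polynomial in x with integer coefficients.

The graph has 8 vertices and degree multiset [4, 4, 4, 4, 4, 4, 4, 4]; D is the diagonal matrix of degrees and L = D - A. L has integer entries, so p(x) = det(xI - L) has integer coefficients. Expanding the determinant yields x^8 - 32x^7 + 432x^6 - 3200x^5 + 14080x^4 - 36864x^3 + 53248x^2 - 32768x. The coefficient of x^7 equals -trace(L) = -32, matching the sum of degrees. The largest eigenvalue, 8, is at most the vertex count 8.

x^8 - 32x^7 + 432x^6 - 3200x^5 + 14080x^4 - 36864x^3 + 53248x^2 - 32768x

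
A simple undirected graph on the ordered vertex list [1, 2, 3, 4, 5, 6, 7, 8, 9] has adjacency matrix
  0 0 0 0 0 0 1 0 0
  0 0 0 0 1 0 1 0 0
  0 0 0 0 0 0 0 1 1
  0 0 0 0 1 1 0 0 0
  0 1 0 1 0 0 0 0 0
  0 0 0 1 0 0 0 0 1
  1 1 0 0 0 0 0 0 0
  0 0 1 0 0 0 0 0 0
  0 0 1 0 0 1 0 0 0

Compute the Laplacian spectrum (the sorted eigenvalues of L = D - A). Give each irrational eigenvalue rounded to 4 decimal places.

[0, 0.1206, 0.4679, 1, 1.6527, 2.3473, 3, 3.5321, 3.8794]

With the vertex order [1, 2, 3, 4, 5, 6, 7, 8, 9], the degrees are [1, 2, 2, 2, 2, 2, 2, 1, 2], giving D = diag(1, 2, 2, 2, 2, 2, 2, 1, 2) and L = D - A. Since every row of L sums to 0, the all-ones vector is in the kernel and 0 is an eigenvalue. The single zero eigenvalue shows the graph is connected. By the matrix-tree theorem the graph has (1/9) * product of the nonzero eigenvalues = 1 spanning tree.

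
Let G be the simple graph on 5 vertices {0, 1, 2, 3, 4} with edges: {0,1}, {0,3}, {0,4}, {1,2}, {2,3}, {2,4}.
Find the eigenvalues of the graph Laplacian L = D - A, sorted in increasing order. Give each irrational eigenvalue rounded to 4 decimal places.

[0, 2, 2, 3, 5]

Each diagonal entry of L is the vertex degree and each off-diagonal entry is -1 where an edge is present, 0 otherwise; in the order [0, 1, 2, 3, 4] the diagonal is [3, 2, 3, 2, 2]. Diagonalising L (or applying a numerical eigensolver to the 5x5 matrix) gives the spectrum above. The single zero eigenvalue shows the graph is connected. By the matrix-tree theorem the graph has (1/5) * product of the nonzero eigenvalues = 12 spanning trees. The largest eigenvalue, 5, is at most the vertex count 5.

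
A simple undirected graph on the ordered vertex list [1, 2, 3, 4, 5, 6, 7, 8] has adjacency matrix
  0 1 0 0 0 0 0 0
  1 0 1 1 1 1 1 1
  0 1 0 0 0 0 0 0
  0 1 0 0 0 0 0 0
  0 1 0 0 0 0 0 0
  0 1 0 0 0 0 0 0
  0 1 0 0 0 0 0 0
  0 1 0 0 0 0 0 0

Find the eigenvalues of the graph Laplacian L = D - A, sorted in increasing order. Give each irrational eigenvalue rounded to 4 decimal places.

[0, 1, 1, 1, 1, 1, 1, 8]

With the vertex order [1, 2, 3, 4, 5, 6, 7, 8], the degrees are [1, 7, 1, 1, 1, 1, 1, 1], giving D = diag(1, 7, 1, 1, 1, 1, 1, 1) and L = D - A. L is symmetric positive semidefinite, so every eigenvalue is real and nonnegative. The largest eigenvalue, 8, is at most the vertex count 8.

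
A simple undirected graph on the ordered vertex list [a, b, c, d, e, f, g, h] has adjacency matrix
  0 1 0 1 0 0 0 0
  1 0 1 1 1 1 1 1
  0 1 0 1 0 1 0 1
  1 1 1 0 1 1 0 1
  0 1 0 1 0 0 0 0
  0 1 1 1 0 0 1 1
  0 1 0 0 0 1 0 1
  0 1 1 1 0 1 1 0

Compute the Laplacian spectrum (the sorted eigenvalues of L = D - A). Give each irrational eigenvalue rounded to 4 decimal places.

[0, 1.8395, 2, 3.3077, 5.6923, 6, 7.1605, 8]

Each diagonal entry of L is the vertex degree and each off-diagonal entry is -1 where an edge is present, 0 otherwise; in the order [a, b, c, d, e, f, g, h] the diagonal is [2, 7, 4, 6, 2, 5, 3, 5]. L is symmetric positive semidefinite, so every eigenvalue is real and nonnegative. There is one zero in the spectrum, matching the 1 component.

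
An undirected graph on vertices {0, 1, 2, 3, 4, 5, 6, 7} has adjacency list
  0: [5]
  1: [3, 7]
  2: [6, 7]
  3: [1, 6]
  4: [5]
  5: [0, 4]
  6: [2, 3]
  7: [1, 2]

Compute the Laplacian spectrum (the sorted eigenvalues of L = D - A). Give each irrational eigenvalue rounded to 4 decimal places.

Each diagonal entry of L is the vertex degree and each off-diagonal entry is -1 where an edge is present, 0 otherwise; in the order [0, 1, 2, 3, 4, 5, 6, 7] the diagonal is [1, 2, 2, 2, 1, 2, 2, 2]. Since every row of L sums to 0, the all-ones vector is in the kernel and 0 is an eigenvalue. The 2 zero eigenvalues correspond to the 2 connected components. There are 2 zeros in the spectrum, matching the 2 components.

[0, 0, 1, 1.3820, 1.3820, 3, 3.6180, 3.6180]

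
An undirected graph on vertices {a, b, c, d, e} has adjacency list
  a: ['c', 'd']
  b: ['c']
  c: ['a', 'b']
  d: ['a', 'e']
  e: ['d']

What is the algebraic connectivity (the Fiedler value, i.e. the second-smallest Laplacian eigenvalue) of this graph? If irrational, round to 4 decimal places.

Each diagonal entry of L is the vertex degree and each off-diagonal entry is -1 where an edge is present, 0 otherwise; in the order [a, b, c, d, e] the diagonal is [2, 1, 2, 2, 1]. The smallest Laplacian eigenvalue is always 0. The next one, lambda_2 = 0.3820, measures how hard the graph is to disconnect: larger values mean better connectivity. The largest eigenvalue, 3.6180, is at most the vertex count 5. By the matrix-tree theorem the graph has (1/5) * product of the nonzero eigenvalues = 1 spanning tree.

0.3820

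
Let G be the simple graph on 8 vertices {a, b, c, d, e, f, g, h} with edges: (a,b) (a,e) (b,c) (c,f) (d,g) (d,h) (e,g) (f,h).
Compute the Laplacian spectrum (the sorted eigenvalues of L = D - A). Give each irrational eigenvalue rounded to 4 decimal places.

[0, 0.5858, 0.5858, 2, 2, 3.4142, 3.4142, 4]

With the vertex order [a, b, c, d, e, f, g, h], the degrees are [2, 2, 2, 2, 2, 2, 2, 2], giving D = diag(2, 2, 2, 2, 2, 2, 2, 2) and L = D - A. Diagonalising L (or applying a numerical eigensolver to the 8x8 matrix) gives the spectrum above. The largest eigenvalue, 4, is at most the vertex count 8.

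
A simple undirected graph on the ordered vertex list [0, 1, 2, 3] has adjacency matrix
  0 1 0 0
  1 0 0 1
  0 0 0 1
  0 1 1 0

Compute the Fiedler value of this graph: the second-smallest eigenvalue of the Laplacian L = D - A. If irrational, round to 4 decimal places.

0.5858

Each diagonal entry of L is the vertex degree and each off-diagonal entry is -1 where an edge is present, 0 otherwise; in the order [0, 1, 2, 3] the diagonal is [1, 2, 1, 2]. Computing the eigenvalues of L and sorting gives [0, 0.5858, 2, 3.4142]. The Fiedler value lambda_2 = 0.5858 is strictly positive, so the graph is connected. The largest eigenvalue, 3.4142, is at most the vertex count 4.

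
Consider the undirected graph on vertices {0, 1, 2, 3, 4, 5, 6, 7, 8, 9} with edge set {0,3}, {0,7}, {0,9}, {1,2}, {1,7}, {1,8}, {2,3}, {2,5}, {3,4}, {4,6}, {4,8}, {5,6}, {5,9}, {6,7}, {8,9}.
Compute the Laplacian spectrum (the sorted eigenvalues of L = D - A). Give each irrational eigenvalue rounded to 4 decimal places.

[0, 2, 2, 2, 2, 2, 5, 5, 5, 5]

With the vertex order [0, 1, 2, 3, 4, 5, 6, 7, 8, 9], the degrees are [3, 3, 3, 3, 3, 3, 3, 3, 3, 3], giving D = diag(3, 3, 3, 3, 3, 3, 3, 3, 3, 3) and L = D - A. Since every row of L sums to 0, the all-ones vector is in the kernel and 0 is an eigenvalue. The single zero eigenvalue shows the graph is connected.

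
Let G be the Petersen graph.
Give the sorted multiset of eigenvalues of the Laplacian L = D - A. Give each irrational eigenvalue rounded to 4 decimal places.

[0, 2, 2, 2, 2, 2, 5, 5, 5, 5]

The graph has 10 vertices and degree multiset [3, 3, 3, 3, 3, 3, 3, 3, 3, 3]; D is the diagonal matrix of degrees and L = D - A. Since every row of L sums to 0, the all-ones vector is in the kernel and 0 is an eigenvalue. There is one zero in the spectrum, matching the 1 component.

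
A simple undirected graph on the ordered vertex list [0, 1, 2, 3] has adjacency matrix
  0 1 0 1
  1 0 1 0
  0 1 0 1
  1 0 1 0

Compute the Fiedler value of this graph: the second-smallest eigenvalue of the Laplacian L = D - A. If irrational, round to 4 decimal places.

2

With the vertex order [0, 1, 2, 3], the degrees are [2, 2, 2, 2], giving D = diag(2, 2, 2, 2) and L = D - A. Computing the eigenvalues of L and sorting gives [0, 2, 2, 4]. The Fiedler value lambda_2 = 2 is strictly positive, so the graph is connected.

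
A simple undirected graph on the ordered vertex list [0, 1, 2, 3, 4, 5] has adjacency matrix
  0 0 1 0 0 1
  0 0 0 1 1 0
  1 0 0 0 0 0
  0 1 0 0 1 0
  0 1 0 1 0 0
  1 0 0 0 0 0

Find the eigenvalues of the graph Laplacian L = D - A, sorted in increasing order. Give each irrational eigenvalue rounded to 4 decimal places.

Reading degrees in the order [0, 1, 2, 3, 4, 5] gives [2, 2, 1, 2, 2, 1]; set D = diag(2, 2, 1, 2, 2, 1) and form L = D - A. The multiplicity of 0 as a Laplacian eigenvalue equals the number of connected components. The 2 zero eigenvalues correspond to the 2 connected components.

[0, 0, 1, 3, 3, 3]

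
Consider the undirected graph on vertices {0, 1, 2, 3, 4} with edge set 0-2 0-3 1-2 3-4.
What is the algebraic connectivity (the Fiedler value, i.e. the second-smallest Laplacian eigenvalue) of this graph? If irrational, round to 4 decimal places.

With the vertex order [0, 1, 2, 3, 4], the degrees are [2, 1, 2, 2, 1], giving D = diag(2, 1, 2, 2, 1) and L = D - A. Computing the eigenvalues of L and sorting gives [0, 0.3820, 1.3820, 2.6180, 3.6180]. The Fiedler value lambda_2 = 0.3820 is strictly positive, so the graph is connected. The eigenvalues sum to 8, which equals trace(L) = 2|E|. The largest eigenvalue, 3.6180, is at most the vertex count 5.

0.3820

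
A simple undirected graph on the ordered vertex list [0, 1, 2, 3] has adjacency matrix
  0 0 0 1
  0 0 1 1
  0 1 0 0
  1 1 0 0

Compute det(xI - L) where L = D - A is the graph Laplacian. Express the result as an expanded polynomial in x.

Each diagonal entry of L is the vertex degree and each off-diagonal entry is -1 where an edge is present, 0 otherwise; in the order [0, 1, 2, 3] the diagonal is [1, 2, 1, 2]. L has integer entries, so p(x) = det(xI - L) has integer coefficients. Expanding the determinant yields x^4 - 6x^3 + 10x^2 - 4x. Since p(0) = det(-L) = 0, x divides p(x).

x^4 - 6x^3 + 10x^2 - 4x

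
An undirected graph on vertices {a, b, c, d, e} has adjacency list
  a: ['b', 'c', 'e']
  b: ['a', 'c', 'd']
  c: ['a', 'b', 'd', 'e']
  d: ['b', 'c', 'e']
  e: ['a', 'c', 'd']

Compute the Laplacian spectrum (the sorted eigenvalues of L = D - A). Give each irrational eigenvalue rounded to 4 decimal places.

Each diagonal entry of L is the vertex degree and each off-diagonal entry is -1 where an edge is present, 0 otherwise; in the order [a, b, c, d, e] the diagonal is [3, 3, 4, 3, 3]. L is symmetric positive semidefinite, so every eigenvalue is real and nonnegative. The largest eigenvalue, 5, is at most the vertex count 5. There is one zero in the spectrum, matching the 1 component.

[0, 3, 3, 5, 5]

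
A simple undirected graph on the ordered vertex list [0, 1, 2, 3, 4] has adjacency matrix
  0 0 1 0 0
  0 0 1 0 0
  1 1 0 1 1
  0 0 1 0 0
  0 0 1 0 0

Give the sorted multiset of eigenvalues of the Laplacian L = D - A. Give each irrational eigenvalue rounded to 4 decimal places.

[0, 1, 1, 1, 5]

With the vertex order [0, 1, 2, 3, 4], the degrees are [1, 1, 4, 1, 1], giving D = diag(1, 1, 4, 1, 1) and L = D - A. The multiplicity of 0 as a Laplacian eigenvalue equals the number of connected components. The single zero eigenvalue shows the graph is connected. By the matrix-tree theorem the graph has (1/5) * product of the nonzero eigenvalues = 1 spanning tree.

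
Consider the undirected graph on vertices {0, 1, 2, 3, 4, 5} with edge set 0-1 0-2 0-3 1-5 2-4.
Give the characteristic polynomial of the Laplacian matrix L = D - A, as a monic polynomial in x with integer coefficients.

x^6 - 10x^5 + 35x^4 - 52x^3 + 31x^2 - 6x

Each diagonal entry of L is the vertex degree and each off-diagonal entry is -1 where an edge is present, 0 otherwise; in the order [0, 1, 2, 3, 4, 5] the diagonal is [3, 2, 2, 1, 1, 1]. Computing det(xI - L) by cofactor expansion (or equivalently via sum-over-permutations) gives x^6 - 10x^5 + 35x^4 - 52x^3 + 31x^2 - 6x. The constant term is 0 because L is singular (the all-ones vector lies in its kernel). By the matrix-tree theorem the graph has (1/6) * product of the nonzero eigenvalues = 1 spanning tree. The eigenvalues sum to 10, which equals trace(L) = 2|E|.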